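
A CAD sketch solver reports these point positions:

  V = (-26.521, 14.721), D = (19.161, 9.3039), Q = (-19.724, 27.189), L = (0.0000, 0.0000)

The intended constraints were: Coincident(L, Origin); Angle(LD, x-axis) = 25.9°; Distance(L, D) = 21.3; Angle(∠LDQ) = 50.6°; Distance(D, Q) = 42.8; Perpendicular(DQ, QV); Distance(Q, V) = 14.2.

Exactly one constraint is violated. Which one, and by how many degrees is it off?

Perpendicular(DQ, QV) — off by 3.90°.

L = (0.00, 0.00) ✓; LD at 25.90° ✓; |LD| = 21.30 ✓; ∠LDQ = 50.60° ✓; |DQ| = 42.80 ✓; ∠(DQ, QV) = 86.10° ✗; |QV| = 14.20 ✓.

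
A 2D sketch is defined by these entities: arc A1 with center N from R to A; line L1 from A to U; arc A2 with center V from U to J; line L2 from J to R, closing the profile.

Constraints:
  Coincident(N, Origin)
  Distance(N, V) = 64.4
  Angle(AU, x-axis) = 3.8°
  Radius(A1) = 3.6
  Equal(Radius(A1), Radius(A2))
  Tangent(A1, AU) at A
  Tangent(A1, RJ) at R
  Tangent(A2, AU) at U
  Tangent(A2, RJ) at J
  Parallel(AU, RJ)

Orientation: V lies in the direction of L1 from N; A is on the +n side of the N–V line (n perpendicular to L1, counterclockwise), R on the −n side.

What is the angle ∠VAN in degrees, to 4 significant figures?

86.80°

The slot axis is L1's direction at 3.8°, so u = (cos 3.8°, sin 3.8°) = (0.9978, 0.06627) and n = (−sin 3.8°, cos 3.8°) = (-0.06627, 0.9978). N is at the origin and V lies 64.4 along u from N, so V = 64.4·u = (64.26, 4.268). Tangency of A1 to both parallel lines with radius 3.6 puts A and R at N ± 3.6·n: A = (-0.2386, 3.592), R = (0.2386, -3.592). Then cos ∠VAN = AV·AN / (|AV||AN|), giving 86.80°.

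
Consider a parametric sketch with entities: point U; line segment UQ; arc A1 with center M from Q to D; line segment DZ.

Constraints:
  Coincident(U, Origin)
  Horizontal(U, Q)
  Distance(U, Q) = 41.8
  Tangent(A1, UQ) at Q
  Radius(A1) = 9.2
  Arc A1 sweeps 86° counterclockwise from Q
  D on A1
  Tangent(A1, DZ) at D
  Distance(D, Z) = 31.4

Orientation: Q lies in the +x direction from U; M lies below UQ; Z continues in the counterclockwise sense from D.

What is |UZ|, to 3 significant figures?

50.2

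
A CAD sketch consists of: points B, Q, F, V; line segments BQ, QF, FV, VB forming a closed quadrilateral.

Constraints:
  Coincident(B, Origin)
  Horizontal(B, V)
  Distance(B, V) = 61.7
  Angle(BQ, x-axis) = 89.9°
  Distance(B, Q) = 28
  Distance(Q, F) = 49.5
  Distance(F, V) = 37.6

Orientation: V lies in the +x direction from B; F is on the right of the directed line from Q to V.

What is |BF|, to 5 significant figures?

30.011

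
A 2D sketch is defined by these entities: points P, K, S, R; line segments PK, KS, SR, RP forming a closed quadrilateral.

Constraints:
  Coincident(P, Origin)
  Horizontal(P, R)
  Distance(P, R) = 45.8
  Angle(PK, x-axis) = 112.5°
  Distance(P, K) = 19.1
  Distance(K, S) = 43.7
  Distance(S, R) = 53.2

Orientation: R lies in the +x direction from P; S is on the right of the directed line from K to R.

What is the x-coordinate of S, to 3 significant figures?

-0.850

Checks: |KS| = 43.70 ✓; |SR| = 53.20 ✓.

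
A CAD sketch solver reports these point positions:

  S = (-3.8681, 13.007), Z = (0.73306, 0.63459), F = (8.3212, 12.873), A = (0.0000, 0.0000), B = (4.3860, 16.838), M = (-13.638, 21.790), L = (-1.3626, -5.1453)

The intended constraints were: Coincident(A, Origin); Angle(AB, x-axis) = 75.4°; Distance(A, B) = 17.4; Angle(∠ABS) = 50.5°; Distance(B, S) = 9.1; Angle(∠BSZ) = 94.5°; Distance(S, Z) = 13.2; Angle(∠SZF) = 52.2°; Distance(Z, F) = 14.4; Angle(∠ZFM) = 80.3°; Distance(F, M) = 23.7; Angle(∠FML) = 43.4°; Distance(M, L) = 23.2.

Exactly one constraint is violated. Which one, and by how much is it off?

Distance(M, L) = 23.2 — off by 6.40.

A = (0.00, 0.00) ✓; AB at 75.40° ✓; |AB| = 17.40 ✓; ∠ABS = 50.50° ✓; |BS| = 9.100 ✓; ∠BSZ = 94.50° ✓; |SZ| = 13.20 ✓; ∠SZF = 52.20° ✓; |ZF| = 14.40 ✓; ∠ZFM = 80.30° ✓; |FM| = 23.70 ✓; ∠FML = 43.40° ✓; |ML| = 29.60 ✗.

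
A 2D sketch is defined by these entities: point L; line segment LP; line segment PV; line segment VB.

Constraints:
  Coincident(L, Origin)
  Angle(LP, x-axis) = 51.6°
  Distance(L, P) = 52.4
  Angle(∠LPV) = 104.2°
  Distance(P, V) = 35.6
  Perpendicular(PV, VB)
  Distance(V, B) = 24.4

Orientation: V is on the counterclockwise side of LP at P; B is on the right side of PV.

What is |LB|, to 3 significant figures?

89.5

∠LPV = 104.2°, so PV runs at 51.6° + (180° − 104.2°) = 127° from the x-axis; with |PV| = 35.6, V = P + 35.6·(cos 127°, sin 127°) = (10.9, 69.3). PV is perpendicular to VB; with |VB| = 24.4 on the right of PV, B = V + 24.4·(0.794, 0.607) = (30.3, 84.2). Then |LB| = |B − L| = 89.5.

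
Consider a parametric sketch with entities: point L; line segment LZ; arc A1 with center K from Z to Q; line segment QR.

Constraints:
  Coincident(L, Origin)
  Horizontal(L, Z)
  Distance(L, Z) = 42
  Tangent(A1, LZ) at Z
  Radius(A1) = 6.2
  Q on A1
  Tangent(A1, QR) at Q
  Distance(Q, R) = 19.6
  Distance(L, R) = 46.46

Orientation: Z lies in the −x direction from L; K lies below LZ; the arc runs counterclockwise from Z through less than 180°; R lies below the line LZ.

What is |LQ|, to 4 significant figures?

48.34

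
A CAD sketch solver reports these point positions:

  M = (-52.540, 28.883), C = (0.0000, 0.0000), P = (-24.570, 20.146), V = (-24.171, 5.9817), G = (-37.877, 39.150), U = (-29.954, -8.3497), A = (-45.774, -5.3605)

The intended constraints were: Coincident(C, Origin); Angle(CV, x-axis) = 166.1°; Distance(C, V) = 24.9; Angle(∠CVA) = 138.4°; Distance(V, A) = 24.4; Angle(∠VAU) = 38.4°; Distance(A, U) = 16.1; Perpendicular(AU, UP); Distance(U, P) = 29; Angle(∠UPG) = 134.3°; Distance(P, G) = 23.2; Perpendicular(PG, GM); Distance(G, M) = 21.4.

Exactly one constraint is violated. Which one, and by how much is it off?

Distance(G, M) = 21.4 — off by 3.50.

C = (0.00, 0.00) ✓; CV at 166.1° ✓; |CV| = 24.90 ✓; ∠CVA = 138.4° ✓; |VA| = 24.40 ✓; ∠VAU = 38.40° ✓; |AU| = 16.10 ✓; ∠(AU, UP) = 90.00° ✓; |UP| = 29.00 ✓; ∠UPG = 134.3° ✓; |PG| = 23.20 ✓; ∠(PG, GM) = 90.00° ✓; |GM| = 17.90 ✗.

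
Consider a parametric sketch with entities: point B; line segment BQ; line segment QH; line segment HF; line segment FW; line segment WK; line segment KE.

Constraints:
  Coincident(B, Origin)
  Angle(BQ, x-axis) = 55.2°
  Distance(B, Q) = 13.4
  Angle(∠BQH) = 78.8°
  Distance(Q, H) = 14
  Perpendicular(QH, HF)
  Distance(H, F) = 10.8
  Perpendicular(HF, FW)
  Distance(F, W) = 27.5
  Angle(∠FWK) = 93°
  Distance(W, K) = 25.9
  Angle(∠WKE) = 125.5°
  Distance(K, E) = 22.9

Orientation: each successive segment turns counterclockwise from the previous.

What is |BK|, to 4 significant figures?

33.17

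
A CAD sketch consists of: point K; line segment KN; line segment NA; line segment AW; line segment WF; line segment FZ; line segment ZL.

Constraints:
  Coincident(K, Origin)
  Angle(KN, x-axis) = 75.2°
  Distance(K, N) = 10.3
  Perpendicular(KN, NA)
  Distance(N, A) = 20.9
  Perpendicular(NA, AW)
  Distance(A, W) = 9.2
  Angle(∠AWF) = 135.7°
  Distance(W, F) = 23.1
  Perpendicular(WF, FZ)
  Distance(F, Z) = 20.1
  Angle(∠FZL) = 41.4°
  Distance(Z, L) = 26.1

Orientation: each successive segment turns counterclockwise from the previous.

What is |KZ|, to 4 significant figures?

9.719

∠AWF = 135.7° gives WF at -60.50° from the x-axis; with |WF| = 23.1, F = (-8.551, -13.70). WF ⟂ FZ, so FZ runs at 29.50°; with |FZ| = 20.1, Z = (8.944, -3.805). Then |KZ| = |Z − K| = 9.719.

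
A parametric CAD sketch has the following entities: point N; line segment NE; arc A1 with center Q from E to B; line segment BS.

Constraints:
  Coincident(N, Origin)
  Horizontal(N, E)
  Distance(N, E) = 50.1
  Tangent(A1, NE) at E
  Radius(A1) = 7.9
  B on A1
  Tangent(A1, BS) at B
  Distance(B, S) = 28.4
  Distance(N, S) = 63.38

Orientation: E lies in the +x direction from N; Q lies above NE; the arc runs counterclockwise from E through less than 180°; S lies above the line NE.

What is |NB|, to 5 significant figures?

58.598

Checks: |QB| = 7.900 ✓; ∠(QB, BS) = 90.00° ✓; |BS| = 28.40 ✓; |NS| = 63.38 ✓.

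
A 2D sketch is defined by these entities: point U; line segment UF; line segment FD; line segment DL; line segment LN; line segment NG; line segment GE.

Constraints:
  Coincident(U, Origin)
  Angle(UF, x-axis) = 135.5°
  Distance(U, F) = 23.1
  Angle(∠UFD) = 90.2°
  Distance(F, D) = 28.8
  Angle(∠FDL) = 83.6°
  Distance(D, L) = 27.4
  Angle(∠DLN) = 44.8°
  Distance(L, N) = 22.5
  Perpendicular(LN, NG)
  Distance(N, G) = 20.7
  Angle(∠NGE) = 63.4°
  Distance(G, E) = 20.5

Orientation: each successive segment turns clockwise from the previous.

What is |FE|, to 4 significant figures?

36.31

U is at the origin; UF runs at 135.5° with length 23.1, so F = (-16.48, 16.19). ∠UFD = 90.2° gives FD at 45.70° from the x-axis; with |FD| = 28.8, D = (3.638, 36.80). ∠FDL = 83.6° gives DL at -50.70° from the x-axis; with |DL| = 27.4, L = (20.99, 15.60). ∠DLN = 44.8° gives LN at 174.1° from the x-axis; with |LN| = 22.5, N = (-1.388, 17.91). LN ⟂ NG, so NG runs at 84.10°; with |NG| = 20.7, G = (0.7399, 38.50). ∠NGE = 63.4° gives GE at -32.50° from the x-axis; with |GE| = 20.5, E = (18.03, 27.49). Then |FE| = |E − F| = 36.31.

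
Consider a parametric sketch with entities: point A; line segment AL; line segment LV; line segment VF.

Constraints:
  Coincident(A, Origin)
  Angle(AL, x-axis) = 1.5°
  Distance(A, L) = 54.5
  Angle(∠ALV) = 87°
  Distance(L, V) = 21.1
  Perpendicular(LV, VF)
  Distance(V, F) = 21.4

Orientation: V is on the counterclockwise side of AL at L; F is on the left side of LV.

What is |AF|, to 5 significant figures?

37.731

∠ALV = 87.0°, so LV runs at 1.5° + (180° − 87.0°) = 94.500° from the x-axis; with |LV| = 21.1, V = L + 21.1·(cos 94.500°, sin 94.500°) = (52.826, 22.462). LV ⟂ VF; with |VF| = 21.4 on the left of LV, F = V + 21.4·(-0.99692, -0.078459) = (31.492, 20.783). Then |AF| = |F − A| = 37.731.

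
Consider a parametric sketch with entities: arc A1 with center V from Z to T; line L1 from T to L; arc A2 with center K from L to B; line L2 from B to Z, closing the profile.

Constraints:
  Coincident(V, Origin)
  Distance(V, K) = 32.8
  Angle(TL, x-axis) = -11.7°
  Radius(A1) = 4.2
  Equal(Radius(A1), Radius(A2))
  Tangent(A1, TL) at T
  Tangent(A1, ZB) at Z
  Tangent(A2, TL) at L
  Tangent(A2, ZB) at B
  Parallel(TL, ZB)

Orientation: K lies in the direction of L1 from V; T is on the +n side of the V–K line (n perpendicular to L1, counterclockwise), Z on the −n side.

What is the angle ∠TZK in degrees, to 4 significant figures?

82.70°

V is at the origin and K lies 32.8 along u from V, so K = 32.8·u = (32.12, -6.651). Tangency of A1 to both parallel lines with radius 4.2 puts T and Z at V ± 4.2·n: T = (0.8517, 4.113), Z = (-0.8517, -4.113). Then cos ∠TZK = ZT·ZK / (|ZT||ZK|), giving 82.70°.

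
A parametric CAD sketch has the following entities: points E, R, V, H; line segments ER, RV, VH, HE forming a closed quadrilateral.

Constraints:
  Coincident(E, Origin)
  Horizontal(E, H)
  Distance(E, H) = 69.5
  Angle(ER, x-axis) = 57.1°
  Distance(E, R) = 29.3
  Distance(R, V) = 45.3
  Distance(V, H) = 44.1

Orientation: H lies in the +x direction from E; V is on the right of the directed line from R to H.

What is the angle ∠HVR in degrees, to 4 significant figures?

82.52°

Checks: |RV| = 45.30 ✓; |VH| = 44.10 ✓.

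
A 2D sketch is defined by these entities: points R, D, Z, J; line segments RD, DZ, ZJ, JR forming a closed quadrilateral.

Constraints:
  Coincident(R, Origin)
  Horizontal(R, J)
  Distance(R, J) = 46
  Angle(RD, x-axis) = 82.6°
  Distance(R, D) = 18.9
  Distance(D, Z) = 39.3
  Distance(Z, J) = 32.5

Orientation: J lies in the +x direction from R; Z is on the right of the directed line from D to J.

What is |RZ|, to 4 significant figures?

25.17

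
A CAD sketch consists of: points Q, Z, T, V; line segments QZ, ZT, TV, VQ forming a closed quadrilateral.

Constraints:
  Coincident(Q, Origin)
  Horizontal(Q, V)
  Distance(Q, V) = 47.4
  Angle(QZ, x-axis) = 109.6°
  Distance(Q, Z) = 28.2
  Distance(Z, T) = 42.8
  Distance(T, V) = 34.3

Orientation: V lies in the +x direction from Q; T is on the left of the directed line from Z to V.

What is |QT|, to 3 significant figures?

45.5

Q is at the origin; Q and V share the same y with |QV| = 47.4 and V in +x, so V = (47.4, 0). QZ runs at 109.6° with |QZ| = 28.2, so Z = (-9.46, 26.6). T is determined by |ZT| = 42.8 and |TV| = 34.3 together: it lies at the intersection of circle(Z, 42.8) and circle(V, 34.3). With |ZV| = 62.8, the foot of the radical line on ZV is 36.6 from Z and the perpendicular offset is √(42.8² − 36.6²) = 22.2. Taking the left-of-ZV solution: T = (33.1, 31.2).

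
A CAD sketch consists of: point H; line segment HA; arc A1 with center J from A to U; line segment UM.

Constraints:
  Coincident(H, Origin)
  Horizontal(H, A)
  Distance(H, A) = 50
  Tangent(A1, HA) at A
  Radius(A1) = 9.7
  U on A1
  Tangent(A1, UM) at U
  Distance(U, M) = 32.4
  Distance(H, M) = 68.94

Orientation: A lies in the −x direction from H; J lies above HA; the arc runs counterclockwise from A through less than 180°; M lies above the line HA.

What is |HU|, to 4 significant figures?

43.21

H is at the origin; H and A share the same y with |HA| = 50.0 and A on the −x side, so A = (-50.00, 0.000). Since A1 is tangent to HA there, JA ⟂ HA, so J = A + (0, 9.7) = (-50.00, 9.700). Since JU ⟂ UM (tangency), |JM| = √(9.7² + 32.4²) = 33.82 regardless of where U sits on A1. So M lies on both circle(H, 68.94) and circle(J, 33.82); the above-HA intersection is M = (-53.62, 43.33). U is the foot of the tangent from M: U = (-41.06, 13.46).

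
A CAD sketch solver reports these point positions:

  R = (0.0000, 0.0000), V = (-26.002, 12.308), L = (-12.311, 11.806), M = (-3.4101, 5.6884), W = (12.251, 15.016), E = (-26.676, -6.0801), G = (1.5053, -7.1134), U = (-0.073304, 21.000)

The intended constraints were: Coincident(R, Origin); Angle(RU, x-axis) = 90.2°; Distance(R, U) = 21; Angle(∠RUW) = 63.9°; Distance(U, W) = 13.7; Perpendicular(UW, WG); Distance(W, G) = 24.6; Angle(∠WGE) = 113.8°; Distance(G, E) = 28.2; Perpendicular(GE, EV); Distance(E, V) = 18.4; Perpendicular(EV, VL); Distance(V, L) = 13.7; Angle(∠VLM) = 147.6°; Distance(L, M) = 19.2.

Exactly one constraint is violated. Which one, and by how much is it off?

Distance(L, M) = 19.2 — off by 8.40.

R = (0.00, 0.00) ✓; RU at 90.20° ✓; |RU| = 21.00 ✓; ∠RUW = 63.90° ✓; |UW| = 13.70 ✓; ∠(UW, WG) = 90.00° ✓; |WG| = 24.60 ✓; ∠WGE = 113.8° ✓; |GE| = 28.20 ✓; ∠(GE, EV) = 90.00° ✓; |EV| = 18.40 ✓; ∠(EV, VL) = 90.00° ✓; |VL| = 13.70 ✓; ∠VLM = 147.6° ✓; |LM| = 10.80 ✗.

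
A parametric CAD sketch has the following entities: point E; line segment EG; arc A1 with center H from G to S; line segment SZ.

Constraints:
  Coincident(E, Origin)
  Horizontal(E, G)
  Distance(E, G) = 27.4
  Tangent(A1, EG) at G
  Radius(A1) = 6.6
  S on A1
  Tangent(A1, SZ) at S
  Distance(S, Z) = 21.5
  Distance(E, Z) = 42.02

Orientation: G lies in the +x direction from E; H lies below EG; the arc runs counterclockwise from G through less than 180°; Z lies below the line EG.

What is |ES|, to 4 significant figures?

23.39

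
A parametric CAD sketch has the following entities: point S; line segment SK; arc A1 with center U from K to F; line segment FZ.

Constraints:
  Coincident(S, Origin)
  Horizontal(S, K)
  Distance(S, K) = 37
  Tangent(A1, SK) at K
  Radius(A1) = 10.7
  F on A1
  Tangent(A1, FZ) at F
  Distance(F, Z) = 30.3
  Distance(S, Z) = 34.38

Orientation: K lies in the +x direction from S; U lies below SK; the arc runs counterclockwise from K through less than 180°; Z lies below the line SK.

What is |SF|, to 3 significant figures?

28.2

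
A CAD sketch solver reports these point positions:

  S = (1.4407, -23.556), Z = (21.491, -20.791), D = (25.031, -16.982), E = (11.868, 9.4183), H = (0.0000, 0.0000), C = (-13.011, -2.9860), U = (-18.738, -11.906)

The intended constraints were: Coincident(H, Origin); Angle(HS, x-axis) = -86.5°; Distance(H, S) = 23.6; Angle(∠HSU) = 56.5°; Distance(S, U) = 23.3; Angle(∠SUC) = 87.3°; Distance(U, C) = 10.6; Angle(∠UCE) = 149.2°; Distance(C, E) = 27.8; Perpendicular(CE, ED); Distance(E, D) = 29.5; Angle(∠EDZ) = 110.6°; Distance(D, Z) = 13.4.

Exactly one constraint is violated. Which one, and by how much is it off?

Distance(D, Z) = 13.4 — off by 8.20.

H = (0.00, 0.00) ✓; HS at -86.50° ✓; |HS| = 23.60 ✓; ∠HSU = 56.50° ✓; |SU| = 23.30 ✓; ∠SUC = 87.30° ✓; |UC| = 10.60 ✓; ∠UCE = 149.2° ✓; |CE| = 27.80 ✓; ∠(CE, ED) = 90.00° ✓; |ED| = 29.50 ✓; ∠EDZ = 110.6° ✓; |DZ| = 5.200 ✗.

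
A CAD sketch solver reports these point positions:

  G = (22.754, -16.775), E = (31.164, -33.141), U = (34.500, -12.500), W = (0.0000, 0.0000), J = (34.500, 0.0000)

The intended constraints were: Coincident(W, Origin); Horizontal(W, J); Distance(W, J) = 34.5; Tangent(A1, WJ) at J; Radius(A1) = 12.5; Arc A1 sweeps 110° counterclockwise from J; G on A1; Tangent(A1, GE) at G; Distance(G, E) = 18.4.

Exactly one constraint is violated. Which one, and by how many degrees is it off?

Tangent(A1, GE) at G — off by 7.20°.

W = (0.00, 0.00) ✓; W.y = 0.00, J.y = 0.00 ✓; |WJ| = 34.50 ✓; ∠(UJ, JW) = 90.00° ✓; |UJ| = 12.50 ✓; bearing(U→G) − bearing(U→J) = 110.0° ✓; |UG| = 12.50 ✓; ∠(UG, GE) = 82.80° ✗; |GE| = 18.40 ✓.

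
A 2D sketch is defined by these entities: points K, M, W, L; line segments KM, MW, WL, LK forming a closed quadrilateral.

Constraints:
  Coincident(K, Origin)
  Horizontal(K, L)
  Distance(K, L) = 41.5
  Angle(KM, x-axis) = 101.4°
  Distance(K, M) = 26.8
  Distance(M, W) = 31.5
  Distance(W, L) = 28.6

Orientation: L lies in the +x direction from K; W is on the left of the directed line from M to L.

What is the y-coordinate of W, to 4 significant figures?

24.12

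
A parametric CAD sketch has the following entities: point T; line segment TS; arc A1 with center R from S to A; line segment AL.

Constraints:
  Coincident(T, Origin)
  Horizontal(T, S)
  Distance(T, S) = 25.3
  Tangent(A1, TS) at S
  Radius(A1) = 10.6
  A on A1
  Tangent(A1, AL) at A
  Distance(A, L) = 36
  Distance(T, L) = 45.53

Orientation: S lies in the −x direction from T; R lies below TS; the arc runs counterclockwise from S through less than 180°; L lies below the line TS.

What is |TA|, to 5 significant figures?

37.618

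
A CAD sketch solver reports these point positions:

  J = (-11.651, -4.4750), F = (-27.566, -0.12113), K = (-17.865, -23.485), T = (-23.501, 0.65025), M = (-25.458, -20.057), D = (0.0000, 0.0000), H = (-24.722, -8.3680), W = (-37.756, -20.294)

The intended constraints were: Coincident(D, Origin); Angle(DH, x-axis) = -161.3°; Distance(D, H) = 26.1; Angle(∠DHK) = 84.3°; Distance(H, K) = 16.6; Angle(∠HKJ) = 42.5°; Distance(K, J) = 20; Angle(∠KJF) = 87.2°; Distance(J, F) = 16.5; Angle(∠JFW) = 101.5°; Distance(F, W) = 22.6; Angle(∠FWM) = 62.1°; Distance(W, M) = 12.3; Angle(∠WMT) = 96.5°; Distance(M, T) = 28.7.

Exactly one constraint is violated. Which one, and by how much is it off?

Distance(M, T) = 28.7 — off by 7.90.

D = (0.00, 0.00) ✓; DH at -161.3° ✓; |DH| = 26.10 ✓; ∠DHK = 84.30° ✓; |HK| = 16.60 ✓; ∠HKJ = 42.50° ✓; |KJ| = 20.00 ✓; ∠KJF = 87.20° ✓; |JF| = 16.50 ✓; ∠JFW = 101.5° ✓; |FW| = 22.60 ✓; ∠FWM = 62.10° ✓; |WM| = 12.30 ✓; ∠WMT = 96.50° ✓; |MT| = 20.80 ✗.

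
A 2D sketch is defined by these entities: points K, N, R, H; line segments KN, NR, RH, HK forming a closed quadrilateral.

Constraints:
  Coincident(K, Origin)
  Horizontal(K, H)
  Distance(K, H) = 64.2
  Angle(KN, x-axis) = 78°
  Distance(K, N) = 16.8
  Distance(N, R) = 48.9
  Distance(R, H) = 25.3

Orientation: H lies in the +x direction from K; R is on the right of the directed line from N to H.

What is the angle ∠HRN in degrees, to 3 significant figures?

112°

Checks: |NR| = 48.90 ✓; |RH| = 25.30 ✓.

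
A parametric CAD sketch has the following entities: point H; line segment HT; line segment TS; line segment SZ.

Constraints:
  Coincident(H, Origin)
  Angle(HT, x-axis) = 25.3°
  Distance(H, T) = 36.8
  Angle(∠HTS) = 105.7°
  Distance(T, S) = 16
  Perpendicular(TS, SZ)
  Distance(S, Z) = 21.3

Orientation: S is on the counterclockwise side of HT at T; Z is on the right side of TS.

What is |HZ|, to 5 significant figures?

62.384

H is at the origin; HT runs at 25.3° with length 36.8, so T = 36.8·(cos 25.3°, sin 25.3°) = (33.270, 15.727). ∠HTS = 105.7°, so TS runs at 25.3° + (180° − 105.7°) = 99.600° from the x-axis; with |TS| = 16.0, S = T + 16.0·(cos 99.600°, sin 99.600°) = (30.602, 31.503). TS ⟂ SZ; with |SZ| = 21.3 on the right of TS, Z = S + 21.3·(0.98600, 0.16677) = (51.604, 35.055). Then |HZ| = |Z − H| = 62.384.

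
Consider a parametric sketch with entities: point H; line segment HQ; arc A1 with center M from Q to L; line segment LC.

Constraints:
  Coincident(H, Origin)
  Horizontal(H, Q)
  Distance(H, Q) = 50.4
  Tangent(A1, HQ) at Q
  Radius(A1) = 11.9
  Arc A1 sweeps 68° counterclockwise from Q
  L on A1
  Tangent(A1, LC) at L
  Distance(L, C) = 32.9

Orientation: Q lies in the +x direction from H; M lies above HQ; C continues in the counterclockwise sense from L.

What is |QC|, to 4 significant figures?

44.56

On A1, Q sits at bearing -90° from M; a 68° counterclockwise sweep puts L at bearing -22°, so L = M + 11.9·(cos -22°, sin -22°) = (61.43, 7.442). Tangency of A1 to LC means the radius ML is perpendicular to LC, so LC runs along (−sin -22°, cos -22°); with |LC| = 32.9, C = (73.76, 37.95). Then |QC| = |C − Q| = 44.56.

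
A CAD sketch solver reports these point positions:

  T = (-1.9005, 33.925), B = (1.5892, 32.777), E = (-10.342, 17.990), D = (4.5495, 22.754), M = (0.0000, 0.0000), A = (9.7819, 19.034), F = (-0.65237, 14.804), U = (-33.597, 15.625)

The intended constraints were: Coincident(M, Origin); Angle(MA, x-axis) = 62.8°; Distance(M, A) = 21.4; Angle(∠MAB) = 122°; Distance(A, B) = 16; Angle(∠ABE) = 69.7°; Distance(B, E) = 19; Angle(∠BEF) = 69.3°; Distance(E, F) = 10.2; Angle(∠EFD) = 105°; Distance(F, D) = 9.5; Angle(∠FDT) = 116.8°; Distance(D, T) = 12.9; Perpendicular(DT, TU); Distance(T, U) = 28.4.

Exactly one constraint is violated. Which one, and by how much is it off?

Distance(T, U) = 28.4 — off by 8.20.

M = (0.00, 0.00) ✓; MA at 62.80° ✓; |MA| = 21.40 ✓; ∠MAB = 122.0° ✓; |AB| = 16.00 ✓; ∠ABE = 69.70° ✓; |BE| = 19.00 ✓; ∠BEF = 69.30° ✓; |EF| = 10.20 ✓; ∠EFD = 105.0° ✓; |FD| = 9.501 ✓; ∠FDT = 116.8° ✓; |DT| = 12.90 ✓; ∠(DT, TU) = 90.00° ✓; |TU| = 36.60 ✗.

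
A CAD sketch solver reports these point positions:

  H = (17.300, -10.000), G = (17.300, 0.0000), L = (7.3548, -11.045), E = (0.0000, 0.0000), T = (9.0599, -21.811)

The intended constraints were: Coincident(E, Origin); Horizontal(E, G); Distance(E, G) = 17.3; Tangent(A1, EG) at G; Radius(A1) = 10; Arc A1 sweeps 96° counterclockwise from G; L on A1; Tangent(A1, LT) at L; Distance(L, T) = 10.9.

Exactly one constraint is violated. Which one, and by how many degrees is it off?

Tangent(A1, LT) at L — off by 3.00°.

E = (0.00, 0.00) ✓; E.y = 0.00, G.y = 0.00 ✓; |EG| = 17.30 ✓; ∠(HG, GE) = 90.00° ✓; |HG| = 10.00 ✓; bearing(H→L) − bearing(H→G) = 96.00° ✓; |HL| = 10.00 ✓; ∠(HL, LT) = 87.00° ✗; |LT| = 10.90 ✓.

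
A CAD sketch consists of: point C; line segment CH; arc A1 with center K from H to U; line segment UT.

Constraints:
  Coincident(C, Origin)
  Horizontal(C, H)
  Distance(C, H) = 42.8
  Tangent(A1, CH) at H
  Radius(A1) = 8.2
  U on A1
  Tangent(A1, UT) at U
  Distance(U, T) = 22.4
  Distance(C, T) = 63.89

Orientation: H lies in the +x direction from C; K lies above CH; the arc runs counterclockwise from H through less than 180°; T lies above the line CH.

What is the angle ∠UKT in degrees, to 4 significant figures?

69.89°

Checks: ∠(KH, HC) = 90.00° ✓; |KU| = 8.200 ✓; ∠(KU, UT) = 90.00° ✓; |UT| = 22.40 ✓; |CT| = 63.89 ✓.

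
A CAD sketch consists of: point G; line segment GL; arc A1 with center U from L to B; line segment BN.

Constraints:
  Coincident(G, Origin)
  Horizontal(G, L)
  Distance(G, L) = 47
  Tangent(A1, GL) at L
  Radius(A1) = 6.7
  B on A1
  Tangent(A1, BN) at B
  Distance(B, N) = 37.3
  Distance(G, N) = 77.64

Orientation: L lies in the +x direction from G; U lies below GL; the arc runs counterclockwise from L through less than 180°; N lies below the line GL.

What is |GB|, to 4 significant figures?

43.54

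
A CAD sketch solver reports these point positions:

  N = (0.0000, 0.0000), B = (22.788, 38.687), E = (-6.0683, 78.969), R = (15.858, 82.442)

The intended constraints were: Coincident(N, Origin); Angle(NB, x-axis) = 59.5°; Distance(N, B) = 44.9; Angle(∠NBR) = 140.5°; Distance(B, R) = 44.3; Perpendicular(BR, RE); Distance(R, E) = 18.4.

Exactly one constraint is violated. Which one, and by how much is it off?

Distance(R, E) = 18.4 — off by 3.80.

N = (0.00, 0.00) ✓; NB at 59.50° ✓; |NB| = 44.90 ✓; ∠NBR = 140.5° ✓; |BR| = 44.30 ✓; ∠(BR, RE) = 90.00° ✓; |RE| = 22.20 ✗.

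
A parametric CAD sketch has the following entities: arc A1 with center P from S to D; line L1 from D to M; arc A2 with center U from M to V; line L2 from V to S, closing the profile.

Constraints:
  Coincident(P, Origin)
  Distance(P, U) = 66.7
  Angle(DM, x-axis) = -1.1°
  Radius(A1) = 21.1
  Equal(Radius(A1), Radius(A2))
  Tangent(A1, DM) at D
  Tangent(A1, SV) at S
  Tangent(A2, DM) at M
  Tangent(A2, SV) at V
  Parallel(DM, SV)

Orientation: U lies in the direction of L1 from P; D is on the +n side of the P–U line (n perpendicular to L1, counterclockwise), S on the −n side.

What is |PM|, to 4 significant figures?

69.96

The slot axis is L1's direction at -1.1°, so u = (cos -1.1°, sin -1.1°) = (0.9998, -0.01920) and n = (−sin -1.1°, cos -1.1°) = (0.01920, 0.9998). P is at the origin and U lies 66.7 along u from P, so U = 66.7·u = (66.69, -1.280). Tangency of A1 to both parallel lines with radius 21.1 puts D and S at P ± 21.1·n: D = (0.4051, 21.10), S = (-0.4051, -21.10). Equal radii place M and V the same way about U: M = U + 21.1·n = (67.09, 19.82), V = U − 21.1·n = (66.28, -22.38). Then |PM| = |M − P| = 69.96.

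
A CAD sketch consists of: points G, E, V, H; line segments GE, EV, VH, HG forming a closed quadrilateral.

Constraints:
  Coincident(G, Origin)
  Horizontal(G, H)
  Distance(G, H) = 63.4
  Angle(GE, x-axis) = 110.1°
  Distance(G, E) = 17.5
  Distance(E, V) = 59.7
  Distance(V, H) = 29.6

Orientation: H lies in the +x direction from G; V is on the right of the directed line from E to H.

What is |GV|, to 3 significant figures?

45.9

G is at the origin; G and H share the same y with |GH| = 63.4 and H in +x, so H = (63.4, 0). GE runs at 110.1° with |GE| = 17.5, so E = (-6.01, 16.4). V is determined by |EV| = 59.7 and |VH| = 29.6 together: it lies at the intersection of circle(E, 59.7) and circle(H, 29.6). With |EH| = 71.3, the foot of the radical line on EH is 54.5 from E and the perpendicular offset is √(59.7² − 54.5²) = 24.4. Taking the right-of-EH solution: V = (41.4, -19.8).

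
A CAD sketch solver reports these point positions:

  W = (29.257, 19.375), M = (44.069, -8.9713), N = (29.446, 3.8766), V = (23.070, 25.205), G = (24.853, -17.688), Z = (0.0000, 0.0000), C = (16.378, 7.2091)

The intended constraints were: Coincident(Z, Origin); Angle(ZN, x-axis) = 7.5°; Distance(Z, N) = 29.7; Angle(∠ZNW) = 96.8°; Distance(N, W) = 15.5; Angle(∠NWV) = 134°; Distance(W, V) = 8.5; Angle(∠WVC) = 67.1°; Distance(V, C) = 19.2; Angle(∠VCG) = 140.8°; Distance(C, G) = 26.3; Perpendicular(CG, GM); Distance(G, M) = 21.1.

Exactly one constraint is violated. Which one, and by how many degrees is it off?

Perpendicular(CG, GM) — off by 5.60°.

Z = (0.00, 0.00) ✓; ZN at 7.500° ✓; |ZN| = 29.70 ✓; ∠ZNW = 96.80° ✓; |NW| = 15.50 ✓; ∠NWV = 134.0° ✓; |WV| = 8.501 ✓; ∠WVC = 67.10° ✓; |VC| = 19.20 ✓; ∠VCG = 140.8° ✓; |CG| = 26.30 ✓; ∠(CG, GM) = 95.60° ✗; |GM| = 21.10 ✓.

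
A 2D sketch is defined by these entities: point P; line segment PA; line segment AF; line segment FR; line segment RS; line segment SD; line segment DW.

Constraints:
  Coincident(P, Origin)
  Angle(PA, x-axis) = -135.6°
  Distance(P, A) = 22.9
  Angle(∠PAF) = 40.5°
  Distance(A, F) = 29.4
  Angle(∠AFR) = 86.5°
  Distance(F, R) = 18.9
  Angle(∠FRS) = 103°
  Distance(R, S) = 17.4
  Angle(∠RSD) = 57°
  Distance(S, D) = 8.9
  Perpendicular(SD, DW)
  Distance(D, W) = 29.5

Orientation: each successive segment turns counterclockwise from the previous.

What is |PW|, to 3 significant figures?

26.4

P is at the origin; PA runs at -135.6° with length 22.9, so A = (-16.4, -16.0). ∠PAF = 40.5° gives AF at 3.90° from the x-axis; with |AF| = 29.4, F = (13.0, -14.0). ∠AFR = 86.5° gives FR at 97.4° from the x-axis; with |FR| = 18.9, R = (10.5, 4.72). ∠FRS = 103.0° gives RS at 174° from the x-axis; with |RS| = 17.4, S = (-6.78, 6.42). ∠RSD = 57.0° gives SD at -62.6° from the x-axis; with |SD| = 8.9, D = (-2.68, -1.48). The perpendicularity gives DW at right angles to SD, so DW runs at 27.4°; with |DW| = 29.5, W = (23.5, 12.1). Then |PW| = |W − P| = 26.4.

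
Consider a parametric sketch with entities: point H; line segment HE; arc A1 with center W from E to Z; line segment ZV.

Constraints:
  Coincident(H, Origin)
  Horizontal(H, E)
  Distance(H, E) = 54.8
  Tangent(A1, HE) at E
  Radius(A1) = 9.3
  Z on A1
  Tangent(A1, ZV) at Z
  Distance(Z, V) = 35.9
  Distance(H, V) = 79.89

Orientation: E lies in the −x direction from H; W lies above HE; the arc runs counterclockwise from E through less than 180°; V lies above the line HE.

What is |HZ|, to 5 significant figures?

49.098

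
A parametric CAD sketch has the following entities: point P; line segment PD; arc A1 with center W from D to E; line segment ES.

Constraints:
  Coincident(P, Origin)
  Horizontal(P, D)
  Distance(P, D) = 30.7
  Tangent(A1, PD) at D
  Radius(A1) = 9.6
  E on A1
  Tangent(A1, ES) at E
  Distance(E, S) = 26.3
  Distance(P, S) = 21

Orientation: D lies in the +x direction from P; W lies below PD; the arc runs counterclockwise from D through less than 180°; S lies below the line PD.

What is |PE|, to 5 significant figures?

24.312

P is at the origin; P and D share the same y with |PD| = 30.7 and D on the +x side, so D = (30.700, 0.0000). A1 meets PD tangentially, so WD is at right angles to PD, so W = D + (0, -9.6) = (30.700, -9.6000). Since WE ⟂ ES (tangency), |WS| = √(9.6² + 26.3²) = 27.997 regardless of where E sits on A1. So S lies on both circle(P, 21.0) and circle(W, 27.997); the below-PD intersection is S = (4.8801, -20.425). E is the foot of the tangent from S: E = (24.177, -2.5561).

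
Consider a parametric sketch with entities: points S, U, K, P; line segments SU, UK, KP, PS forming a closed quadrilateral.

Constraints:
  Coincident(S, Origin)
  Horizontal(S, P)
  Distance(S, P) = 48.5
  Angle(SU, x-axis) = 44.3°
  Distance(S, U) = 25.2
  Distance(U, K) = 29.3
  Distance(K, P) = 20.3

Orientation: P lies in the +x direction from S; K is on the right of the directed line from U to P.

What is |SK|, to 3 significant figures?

31.6

Checks: |UK| = 29.30 ✓; |KP| = 20.30 ✓.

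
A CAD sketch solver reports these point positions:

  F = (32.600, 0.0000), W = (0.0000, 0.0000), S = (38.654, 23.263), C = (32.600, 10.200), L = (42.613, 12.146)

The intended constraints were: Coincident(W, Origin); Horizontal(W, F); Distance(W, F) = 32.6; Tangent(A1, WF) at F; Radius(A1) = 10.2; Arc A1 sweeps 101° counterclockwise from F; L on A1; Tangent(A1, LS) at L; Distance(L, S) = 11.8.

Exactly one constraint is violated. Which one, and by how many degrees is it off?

Tangent(A1, LS) at L — off by 8.60°.

W = (0.00, 0.00) ✓; W.y = 0.00, F.y = 0.00 ✓; |WF| = 32.60 ✓; ∠(CF, FW) = 90.00° ✓; |CF| = 10.20 ✓; bearing(C→L) − bearing(C→F) = 101.0° ✓; |CL| = 10.20 ✓; ∠(CL, LS) = 81.40° ✗; |LS| = 11.80 ✓.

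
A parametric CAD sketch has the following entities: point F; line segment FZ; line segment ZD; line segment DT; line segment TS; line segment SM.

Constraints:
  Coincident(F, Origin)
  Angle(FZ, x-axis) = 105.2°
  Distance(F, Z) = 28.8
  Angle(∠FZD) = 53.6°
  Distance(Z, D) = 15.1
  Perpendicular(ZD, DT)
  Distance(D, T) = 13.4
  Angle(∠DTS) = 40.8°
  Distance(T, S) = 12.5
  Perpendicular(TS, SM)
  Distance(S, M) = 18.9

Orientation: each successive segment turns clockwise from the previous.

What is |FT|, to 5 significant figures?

9.9814

F is at the origin; FZ runs at 105.2° with length 28.8, so Z = (-7.5510, 27.792). ∠FZD = 53.6° gives ZD at -21.200° from the x-axis; with |ZD| = 15.1, D = (6.5270, 22.332). ZD is perpendicular to DT, so DT runs at -111.20°; with |DT| = 13.4, T = (1.6813, 9.8388). Then |FT| = |T − F| = 9.9814.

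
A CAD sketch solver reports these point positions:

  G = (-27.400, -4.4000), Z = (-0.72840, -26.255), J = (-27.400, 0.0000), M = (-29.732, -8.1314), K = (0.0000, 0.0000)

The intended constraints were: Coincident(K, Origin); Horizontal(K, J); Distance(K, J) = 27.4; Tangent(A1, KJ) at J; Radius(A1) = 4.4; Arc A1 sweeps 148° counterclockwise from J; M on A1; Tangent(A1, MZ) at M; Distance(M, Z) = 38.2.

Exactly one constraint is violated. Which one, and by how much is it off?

Distance(M, Z) = 38.2 — off by 4.00.

K = (0.00, 0.00) ✓; K.y = 0.00, J.y = 0.00 ✓; |KJ| = 27.40 ✓; ∠(GJ, JK) = 90.00° ✓; |GJ| = 4.400 ✓; bearing(G→M) − bearing(G→J) = 148.0° ✓; |GM| = 4.400 ✓; ∠(GM, MZ) = 90.00° ✓; |MZ| = 34.20 ✗.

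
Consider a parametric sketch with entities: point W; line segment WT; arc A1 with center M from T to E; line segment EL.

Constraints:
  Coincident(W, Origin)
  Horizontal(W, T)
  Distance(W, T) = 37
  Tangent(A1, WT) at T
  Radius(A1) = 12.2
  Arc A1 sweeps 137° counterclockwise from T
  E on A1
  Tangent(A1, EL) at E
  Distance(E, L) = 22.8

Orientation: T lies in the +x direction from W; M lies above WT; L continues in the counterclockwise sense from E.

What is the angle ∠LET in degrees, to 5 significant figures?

111.50°

W is at the origin; WT is horizontal with |WT| = 37.0 and T on the +x side, so T = (37.000, 0.0000). Tangency of A1 to WT means the radius MT is perpendicular to WT, so M = T + (0, 12.2) = (37.000, 12.200). On A1, T sits at bearing -90° from M; a 137° counterclockwise sweep puts E at bearing 47°, so E = M + 12.2·(cos 47°, sin 47°) = (45.320, 21.123). Tangency of A1 to EL means the radius ME is perpendicular to EL, so EL runs along (−sin 47°, cos 47°); with |EL| = 22.8, L = (28.646, 36.672). Then cos ∠LET = EL·ET / (|EL||ET|), giving 111.50°.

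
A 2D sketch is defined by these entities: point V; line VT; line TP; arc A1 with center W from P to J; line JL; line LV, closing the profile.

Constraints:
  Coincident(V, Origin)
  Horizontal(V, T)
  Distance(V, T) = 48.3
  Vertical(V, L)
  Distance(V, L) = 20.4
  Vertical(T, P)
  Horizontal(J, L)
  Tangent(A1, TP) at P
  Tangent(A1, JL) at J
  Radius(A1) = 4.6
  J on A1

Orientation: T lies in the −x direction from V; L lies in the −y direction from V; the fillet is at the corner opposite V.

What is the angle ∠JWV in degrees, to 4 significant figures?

109.9°

V is at the origin; VT is horizontal with |VT| = 48.3 and T on the −x side, so T = (-48.30, 0.000). VL is vertical with |VL| = 20.4 and L on the −y side, so L = (0.000, -20.40). The virtual corner opposite V is at (-48.30, -20.40). Tangency of A1 to TP means the radius WP is perpendicular to TP and the tangent condition forces WJ to be normal to JL, with radius 4.6, so the center W sits 4.6 in from both sides at W = (-43.70, -15.80). That places the tangent points at P = (-48.30, -15.80) on TP and J = (-43.70, -20.40) on JL. Then cos ∠JWV = WJ·WV / (|WJ||WV|), giving 109.9°.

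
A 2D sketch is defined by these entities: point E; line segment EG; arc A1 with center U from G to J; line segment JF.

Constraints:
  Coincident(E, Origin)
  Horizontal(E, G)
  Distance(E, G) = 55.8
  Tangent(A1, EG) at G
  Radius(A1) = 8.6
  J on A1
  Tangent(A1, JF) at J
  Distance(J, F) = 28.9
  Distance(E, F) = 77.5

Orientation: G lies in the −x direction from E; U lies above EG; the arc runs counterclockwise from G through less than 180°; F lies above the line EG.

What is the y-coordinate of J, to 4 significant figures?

14.35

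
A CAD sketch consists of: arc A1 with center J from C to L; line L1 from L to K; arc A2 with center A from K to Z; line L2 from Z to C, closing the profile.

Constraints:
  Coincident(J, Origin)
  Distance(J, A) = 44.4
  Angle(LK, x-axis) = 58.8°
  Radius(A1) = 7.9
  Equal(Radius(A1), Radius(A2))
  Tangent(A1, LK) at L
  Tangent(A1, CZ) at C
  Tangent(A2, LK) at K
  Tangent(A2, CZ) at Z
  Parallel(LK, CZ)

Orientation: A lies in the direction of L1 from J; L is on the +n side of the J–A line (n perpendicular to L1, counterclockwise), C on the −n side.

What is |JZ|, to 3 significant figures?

45.1

The slot axis is L1's direction at 58.8°, so u = (cos 58.8°, sin 58.8°) = (0.518, 0.855) and n = (−sin 58.8°, cos 58.8°) = (-0.855, 0.518). J is at the origin and A lies 44.4 along u from J, so A = 44.4·u = (23.0, 38.0). Tangency of A1 to both parallel lines with radius 7.9 puts L and C at J ± 7.9·n: L = (-6.76, 4.09), C = (6.76, -4.09). Equal radii place K and Z the same way about A: K = A + 7.9·n = (16.2, 42.1), Z = A − 7.9·n = (29.8, 33.9). Then |JZ| = |Z − J| = 45.1.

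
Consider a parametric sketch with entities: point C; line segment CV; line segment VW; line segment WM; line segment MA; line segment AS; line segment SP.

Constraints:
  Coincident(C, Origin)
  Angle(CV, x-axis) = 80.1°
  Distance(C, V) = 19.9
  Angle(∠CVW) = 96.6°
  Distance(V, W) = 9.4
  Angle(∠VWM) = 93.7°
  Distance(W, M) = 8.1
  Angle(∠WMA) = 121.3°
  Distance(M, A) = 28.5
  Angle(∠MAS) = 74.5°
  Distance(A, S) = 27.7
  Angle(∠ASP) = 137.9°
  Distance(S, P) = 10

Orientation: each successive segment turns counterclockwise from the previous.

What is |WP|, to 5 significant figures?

30.263

C is at the origin; CV runs at 80.1° with length 19.9, so V = (3.4214, 19.604). ∠CVW = 96.6° gives VW at 163.50° from the x-axis; with |VW| = 9.4, W = (-5.5915, 22.273). ∠VWM = 93.7° gives WM at -110.20° from the x-axis; with |WM| = 8.1, M = (-8.3884, 14.672). ∠WMA = 121.3° gives MA at -51.500° from the x-axis; with |MA| = 28.5, A = (9.3532, -7.6327). ∠MAS = 74.5° gives AS at 54.000° from the x-axis; with |AS| = 27.7, S = (25.635, 14.777). ∠ASP = 137.9° gives SP at 96.100° from the x-axis; with |SP| = 10.0, P = (24.572, 24.720). Then |WP| = |P − W| = 30.263.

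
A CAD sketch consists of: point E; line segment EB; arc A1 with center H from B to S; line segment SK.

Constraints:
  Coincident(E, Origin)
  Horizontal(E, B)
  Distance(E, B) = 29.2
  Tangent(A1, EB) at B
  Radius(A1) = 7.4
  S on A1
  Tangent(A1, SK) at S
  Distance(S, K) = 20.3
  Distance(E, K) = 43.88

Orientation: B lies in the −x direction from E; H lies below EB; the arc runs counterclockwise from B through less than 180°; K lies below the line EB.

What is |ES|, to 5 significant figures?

37.500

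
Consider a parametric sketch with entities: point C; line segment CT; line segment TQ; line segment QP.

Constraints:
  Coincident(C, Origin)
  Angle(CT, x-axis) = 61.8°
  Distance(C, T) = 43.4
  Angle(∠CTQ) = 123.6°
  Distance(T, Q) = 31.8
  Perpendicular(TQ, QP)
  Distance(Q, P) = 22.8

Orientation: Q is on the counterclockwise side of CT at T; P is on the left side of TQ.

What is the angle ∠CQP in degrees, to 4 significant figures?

57.07°

C is at the origin; CT runs at 61.8° with length 43.4, so T = 43.4·(cos 61.8°, sin 61.8°) = (20.51, 38.25). ∠CTQ = 123.6°, so TQ runs at 61.8° + (180° − 123.6°) = 118.2° from the x-axis; with |TQ| = 31.8, Q = T + 31.8·(cos 118.2°, sin 118.2°) = (5.482, 66.27). The perpendicularity gives QP at right angles to TQ; with |QP| = 22.8 on the left of TQ, P = Q + 22.8·(-0.8813, -0.4726) = (-14.61, 55.50). Then cos ∠CQP = QC·QP / (|QC||QP|), giving 57.07°.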